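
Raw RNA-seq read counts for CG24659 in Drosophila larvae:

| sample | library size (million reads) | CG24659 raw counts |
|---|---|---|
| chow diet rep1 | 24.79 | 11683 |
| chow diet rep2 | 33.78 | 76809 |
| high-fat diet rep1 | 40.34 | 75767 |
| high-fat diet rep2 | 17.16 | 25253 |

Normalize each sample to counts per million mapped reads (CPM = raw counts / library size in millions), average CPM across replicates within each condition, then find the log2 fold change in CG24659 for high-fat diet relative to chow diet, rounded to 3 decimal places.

0.287

CPM(chow diet rep1) = 11683 / 24.79 = 471.2787
CPM(chow diet rep2) = 76809 / 33.78 = 2273.8011
CPM(high-fat diet rep1) = 75767 / 40.34 = 1878.2102
CPM(high-fat diet rep2) = 25253 / 17.16 = 1471.6200
mean CPM(chow diet) = 1372.5399; mean CPM(high-fat diet) = 1674.9151
Fold change = 1674.9151 / 1372.5399 = 1.22030
log2(1.22030) = 0.2872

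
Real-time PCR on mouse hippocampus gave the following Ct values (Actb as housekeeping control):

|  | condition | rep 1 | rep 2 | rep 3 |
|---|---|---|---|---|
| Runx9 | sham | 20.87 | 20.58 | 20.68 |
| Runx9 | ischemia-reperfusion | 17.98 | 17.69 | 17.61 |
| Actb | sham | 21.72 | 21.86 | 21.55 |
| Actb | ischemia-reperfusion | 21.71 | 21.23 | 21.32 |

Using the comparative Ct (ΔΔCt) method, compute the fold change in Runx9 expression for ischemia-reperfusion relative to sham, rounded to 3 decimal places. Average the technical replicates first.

6.320

Mean Ct: Runx9 sham 20.710; Runx9 ischemia-reperfusion 17.760; Actb sham 21.710; Actb ischemia-reperfusion 21.420
ΔCt(sham) = 20.710 − 21.710 = -1.000
ΔCt(ischemia-reperfusion) = 17.760 − 21.420 = -3.660
ΔΔCt = -3.660 − (-1.000) = -2.660
Fold change = 2^(−(-2.660)) = 2^2.660 = 6.3203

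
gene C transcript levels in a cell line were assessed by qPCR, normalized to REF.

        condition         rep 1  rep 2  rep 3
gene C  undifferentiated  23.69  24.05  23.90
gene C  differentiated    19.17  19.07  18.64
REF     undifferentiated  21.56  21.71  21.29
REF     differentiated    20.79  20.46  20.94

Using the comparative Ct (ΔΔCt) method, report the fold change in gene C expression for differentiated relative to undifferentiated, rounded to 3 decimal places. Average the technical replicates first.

Mean Ct: gene C undifferentiated 23.880; gene C differentiated 18.960; REF undifferentiated 21.520; REF differentiated 20.730
ΔCt(undifferentiated) = 23.880 − 21.520 = 2.360
ΔCt(differentiated) = 18.960 − 20.730 = -1.770
ΔΔCt = -1.770 − 2.360 = -4.130
Fold change = 2^(−(-4.130)) = 2^4.130 = 17.5087

17.509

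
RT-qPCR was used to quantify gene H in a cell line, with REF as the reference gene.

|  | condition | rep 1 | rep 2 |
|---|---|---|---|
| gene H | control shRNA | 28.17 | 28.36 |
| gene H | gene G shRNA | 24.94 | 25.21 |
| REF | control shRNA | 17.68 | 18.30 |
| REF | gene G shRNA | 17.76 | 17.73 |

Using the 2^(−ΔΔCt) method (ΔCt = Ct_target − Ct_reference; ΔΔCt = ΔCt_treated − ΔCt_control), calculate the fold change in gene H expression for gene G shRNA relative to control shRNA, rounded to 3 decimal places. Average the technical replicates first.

7.701

Mean Ct: gene H control shRNA 28.265; gene H gene G shRNA 25.075; REF control shRNA 17.990; REF gene G shRNA 17.745
ΔCt(control shRNA) = 28.265 − 17.990 = 10.275
ΔCt(gene G shRNA) = 25.075 − 17.745 = 7.330
ΔΔCt = 7.330 − 10.275 = -2.945
Fold change = 2^(−(-2.945)) = 2^2.945 = 7.7008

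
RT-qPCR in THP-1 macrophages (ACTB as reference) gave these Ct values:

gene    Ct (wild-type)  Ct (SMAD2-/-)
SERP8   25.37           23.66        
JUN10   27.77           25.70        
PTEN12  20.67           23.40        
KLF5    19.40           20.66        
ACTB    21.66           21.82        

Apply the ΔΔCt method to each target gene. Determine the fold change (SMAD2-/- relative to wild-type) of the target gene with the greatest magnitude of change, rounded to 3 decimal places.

0.168

SERP8: ΔΔCt = (23.66−21.82) − (25.37−21.66) = 1.84 − 3.71 = -1.87; fold change = 2^1.87 = 3.655
JUN10: ΔΔCt = (25.70−21.82) − (27.77−21.66) = 3.88 − 6.11 = -2.23; fold change = 2^2.23 = 4.691
PTEN12: ΔΔCt = (23.40−21.82) − (20.67−21.66) = 1.58 − (-0.99) = 2.57; fold change = 2^-2.57 = 0.168
KLF5: ΔΔCt = (20.66−21.82) − (19.40−21.66) = -1.16 − (-2.26) = 1.10; fold change = 2^-1.10 = 0.467
PTEN12 has the largest |ΔΔCt| = 2.57.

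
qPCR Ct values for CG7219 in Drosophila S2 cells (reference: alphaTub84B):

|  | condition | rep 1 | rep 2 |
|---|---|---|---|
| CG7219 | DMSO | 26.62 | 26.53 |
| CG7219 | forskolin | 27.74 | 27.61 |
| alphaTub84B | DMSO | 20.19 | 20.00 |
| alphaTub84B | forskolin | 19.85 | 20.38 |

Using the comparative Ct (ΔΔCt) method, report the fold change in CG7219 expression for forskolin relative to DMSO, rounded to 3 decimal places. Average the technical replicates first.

Mean Ct: CG7219 DMSO 26.575; CG7219 forskolin 27.675; alphaTub84B DMSO 20.095; alphaTub84B forskolin 20.115
ΔCt(DMSO) = 26.575 − 20.095 = 6.480
ΔCt(forskolin) = 27.675 − 20.115 = 7.560
ΔΔCt = 7.560 − 6.480 = 1.080
Fold change = 2^(−1.080) = 0.4730

0.473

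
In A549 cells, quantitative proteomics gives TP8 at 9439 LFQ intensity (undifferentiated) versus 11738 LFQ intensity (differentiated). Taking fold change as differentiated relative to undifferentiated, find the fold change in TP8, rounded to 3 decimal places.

Fold change = 11738 / 9439 = 1.2436
TP8 is upregulated.

1.244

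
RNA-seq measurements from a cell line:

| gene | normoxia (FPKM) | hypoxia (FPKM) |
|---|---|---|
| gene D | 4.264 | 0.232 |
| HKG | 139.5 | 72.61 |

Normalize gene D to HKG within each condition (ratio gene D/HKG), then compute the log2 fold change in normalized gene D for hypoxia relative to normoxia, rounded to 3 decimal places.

-3.258

gene D/HKG (normoxia) = 4.264 / 139.5 = 0.030566
gene D/HKG (hypoxia) = 0.232 / 72.61 = 0.0031952
Fold change = 0.0031952 / 0.030566 = 0.1045
log2(0.1045) = -3.2580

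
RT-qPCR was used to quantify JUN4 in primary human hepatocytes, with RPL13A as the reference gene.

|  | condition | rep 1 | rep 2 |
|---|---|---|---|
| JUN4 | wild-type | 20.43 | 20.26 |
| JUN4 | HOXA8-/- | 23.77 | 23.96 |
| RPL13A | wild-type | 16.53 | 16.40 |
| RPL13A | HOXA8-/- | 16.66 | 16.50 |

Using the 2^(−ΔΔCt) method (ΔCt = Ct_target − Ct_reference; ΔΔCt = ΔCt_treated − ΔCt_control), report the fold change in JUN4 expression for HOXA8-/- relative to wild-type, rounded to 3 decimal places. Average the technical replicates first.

0.094

Mean Ct: JUN4 wild-type 20.345; JUN4 HOXA8-/- 23.865; RPL13A wild-type 16.465; RPL13A HOXA8-/- 16.580
ΔCt(wild-type) = 20.345 − 16.465 = 3.880
ΔCt(HOXA8-/-) = 23.865 − 16.580 = 7.285
ΔΔCt = 7.285 − 3.880 = 3.405
Fold change = 2^(−3.405) = 0.0944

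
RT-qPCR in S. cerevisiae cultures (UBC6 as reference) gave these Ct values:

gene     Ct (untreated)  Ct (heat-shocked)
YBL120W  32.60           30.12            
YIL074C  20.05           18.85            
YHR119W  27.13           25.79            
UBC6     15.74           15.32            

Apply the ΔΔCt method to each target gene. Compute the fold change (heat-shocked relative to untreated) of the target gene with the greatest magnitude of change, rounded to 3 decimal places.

4.170

YBL120W: ΔΔCt = (30.12−15.32) − (32.60−15.74) = 14.80 − 16.86 = -2.06; fold change = 2^2.06 = 4.170
YIL074C: ΔΔCt = (18.85−15.32) − (20.05−15.74) = 3.53 − 4.31 = -0.78; fold change = 2^0.78 = 1.717
YHR119W: ΔΔCt = (25.79−15.32) − (27.13−15.74) = 10.47 − 11.39 = -0.92; fold change = 2^0.92 = 1.892
YBL120W has the largest |ΔΔCt| = 2.06.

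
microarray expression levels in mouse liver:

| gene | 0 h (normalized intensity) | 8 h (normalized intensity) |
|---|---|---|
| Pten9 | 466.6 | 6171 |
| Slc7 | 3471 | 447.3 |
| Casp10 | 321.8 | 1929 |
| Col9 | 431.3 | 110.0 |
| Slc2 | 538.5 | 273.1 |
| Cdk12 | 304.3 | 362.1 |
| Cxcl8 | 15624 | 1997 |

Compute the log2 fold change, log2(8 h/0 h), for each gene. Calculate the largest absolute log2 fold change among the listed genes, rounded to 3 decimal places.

log2(6171/466.6) = 3.725  (Pten9)
log2(447.3/3471) = -2.956  (Slc7)
log2(1929/321.8) = 2.584  (Casp10)
log2(110.0/431.3) = -1.971  (Col9)
log2(273.1/538.5) = -0.980  (Slc2)
log2(362.1/304.3) = 0.251  (Cdk12)
log2(1997/15624) = -2.968  (Cxcl8)
The largest magnitude belongs to Pten9.

3.725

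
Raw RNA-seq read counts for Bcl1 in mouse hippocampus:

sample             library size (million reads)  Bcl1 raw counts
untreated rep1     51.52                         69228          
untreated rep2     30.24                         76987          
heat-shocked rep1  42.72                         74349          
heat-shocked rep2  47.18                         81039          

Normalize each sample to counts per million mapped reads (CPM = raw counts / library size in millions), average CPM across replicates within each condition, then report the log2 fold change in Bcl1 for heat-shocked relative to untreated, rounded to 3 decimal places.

CPM(untreated rep1) = 69228 / 51.52 = 1343.7112
CPM(untreated rep2) = 76987 / 30.24 = 2545.8664
CPM(heat-shocked rep1) = 74349 / 42.72 = 1740.3792
CPM(heat-shocked rep2) = 81039 / 47.18 = 1717.6558
mean CPM(untreated) = 1944.7888; mean CPM(heat-shocked) = 1729.0175
Fold change = 1729.0175 / 1944.7888 = 0.88905
log2(0.88905) = -0.1697

-0.170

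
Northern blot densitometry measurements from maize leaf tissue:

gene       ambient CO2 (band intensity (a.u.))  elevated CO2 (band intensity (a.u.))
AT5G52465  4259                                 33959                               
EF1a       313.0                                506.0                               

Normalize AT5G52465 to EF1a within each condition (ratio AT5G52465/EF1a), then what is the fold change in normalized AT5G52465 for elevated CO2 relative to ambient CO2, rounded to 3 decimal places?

4.932

AT5G52465/EF1a (ambient CO2) = 4259 / 313.0 = 13.607
AT5G52465/EF1a (elevated CO2) = 33959 / 506.0 = 67.113
Fold change = 67.113 / 13.607 = 4.9322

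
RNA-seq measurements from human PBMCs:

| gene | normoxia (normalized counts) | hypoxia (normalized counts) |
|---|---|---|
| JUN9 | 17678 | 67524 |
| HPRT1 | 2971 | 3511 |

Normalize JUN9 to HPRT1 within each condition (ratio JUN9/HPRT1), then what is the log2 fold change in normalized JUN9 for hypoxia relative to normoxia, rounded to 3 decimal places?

1.693

JUN9/HPRT1 (normoxia) = 17678 / 2971 = 5.9502
JUN9/HPRT1 (hypoxia) = 67524 / 3511 = 19.232
Fold change = 19.232 / 5.9502 = 3.2322
log2(3.2322) = 1.6925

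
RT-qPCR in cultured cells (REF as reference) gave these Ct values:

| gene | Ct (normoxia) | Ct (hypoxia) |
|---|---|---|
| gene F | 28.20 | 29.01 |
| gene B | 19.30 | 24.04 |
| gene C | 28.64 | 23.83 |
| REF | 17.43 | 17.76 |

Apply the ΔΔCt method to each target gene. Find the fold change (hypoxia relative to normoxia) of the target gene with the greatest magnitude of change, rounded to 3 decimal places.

gene F: ΔΔCt = (29.01−17.76) − (28.20−17.43) = 11.25 − 10.77 = 0.48; fold change = 2^-0.48 = 0.717
gene B: ΔΔCt = (24.04−17.76) − (19.30−17.43) = 6.28 − 1.87 = 4.41; fold change = 2^-4.41 = 0.047
gene C: ΔΔCt = (23.83−17.76) − (28.64−17.43) = 6.07 − 11.21 = -5.14; fold change = 2^5.14 = 35.261
gene C has the largest |ΔΔCt| = 5.14.

35.261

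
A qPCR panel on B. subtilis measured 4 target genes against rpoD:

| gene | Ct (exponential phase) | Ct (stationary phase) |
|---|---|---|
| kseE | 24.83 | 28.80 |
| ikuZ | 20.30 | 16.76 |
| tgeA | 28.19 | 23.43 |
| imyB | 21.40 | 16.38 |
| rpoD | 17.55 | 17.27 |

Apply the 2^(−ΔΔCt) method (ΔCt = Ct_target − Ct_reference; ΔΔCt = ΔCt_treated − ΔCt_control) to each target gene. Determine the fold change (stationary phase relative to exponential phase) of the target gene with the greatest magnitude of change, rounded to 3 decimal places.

26.723

kseE: ΔΔCt = (28.80−17.27) − (24.83−17.55) = 11.53 − 7.28 = 4.25; fold change = 2^-4.25 = 0.053
ikuZ: ΔΔCt = (16.76−17.27) − (20.30−17.55) = -0.51 − 2.75 = -3.26; fold change = 2^3.26 = 9.580
tgeA: ΔΔCt = (23.43−17.27) − (28.19−17.55) = 6.16 − 10.64 = -4.48; fold change = 2^4.48 = 22.316
imyB: ΔΔCt = (16.38−17.27) − (21.40−17.55) = -0.89 − 3.85 = -4.74; fold change = 2^4.74 = 26.723
imyB has the largest |ΔΔCt| = 4.74.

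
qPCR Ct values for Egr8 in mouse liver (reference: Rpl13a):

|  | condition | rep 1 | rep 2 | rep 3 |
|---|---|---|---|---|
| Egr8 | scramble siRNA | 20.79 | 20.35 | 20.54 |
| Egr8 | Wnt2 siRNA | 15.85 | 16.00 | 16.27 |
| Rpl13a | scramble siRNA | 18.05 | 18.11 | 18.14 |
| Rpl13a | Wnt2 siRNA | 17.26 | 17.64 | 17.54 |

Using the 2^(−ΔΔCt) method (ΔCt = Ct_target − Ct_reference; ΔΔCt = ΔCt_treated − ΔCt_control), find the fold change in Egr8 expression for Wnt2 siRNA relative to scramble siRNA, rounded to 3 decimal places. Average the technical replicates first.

14.929

Mean Ct: Egr8 scramble siRNA 20.560; Egr8 Wnt2 siRNA 16.040; Rpl13a scramble siRNA 18.100; Rpl13a Wnt2 siRNA 17.480
ΔCt(scramble siRNA) = 20.560 − 18.100 = 2.460
ΔCt(Wnt2 siRNA) = 16.040 − 17.480 = -1.440
ΔΔCt = -1.440 − 2.460 = -3.900
Fold change = 2^(−(-3.900)) = 2^3.900 = 14.9285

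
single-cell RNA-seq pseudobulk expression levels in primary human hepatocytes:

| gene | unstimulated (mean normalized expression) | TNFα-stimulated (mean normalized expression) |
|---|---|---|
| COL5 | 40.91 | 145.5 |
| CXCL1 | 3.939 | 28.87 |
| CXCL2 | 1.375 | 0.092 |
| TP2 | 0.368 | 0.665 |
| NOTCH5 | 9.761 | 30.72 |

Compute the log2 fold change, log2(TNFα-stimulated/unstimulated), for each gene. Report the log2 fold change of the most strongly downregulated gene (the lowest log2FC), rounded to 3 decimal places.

log2(145.5/40.91) = 1.830  (COL5)
log2(28.87/3.939) = 2.874  (CXCL1)
log2(0.092/1.375) = -3.902  (CXCL2)
log2(0.665/0.368) = 0.854  (TP2)
log2(30.72/9.761) = 1.654  (NOTCH5)
CXCL2 is most strongly downregulated.

-3.902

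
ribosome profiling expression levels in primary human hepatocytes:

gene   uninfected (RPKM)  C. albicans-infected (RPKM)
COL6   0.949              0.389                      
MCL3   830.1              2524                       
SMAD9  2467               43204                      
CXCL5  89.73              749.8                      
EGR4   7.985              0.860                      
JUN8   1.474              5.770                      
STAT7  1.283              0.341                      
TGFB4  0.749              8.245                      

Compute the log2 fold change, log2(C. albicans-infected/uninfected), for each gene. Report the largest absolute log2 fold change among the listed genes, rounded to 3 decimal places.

4.130

log2(0.389/0.949) = -1.287  (COL6)
log2(2524/830.1) = 1.604  (MCL3)
log2(43204/2467) = 4.130  (SMAD9)
log2(749.8/89.73) = 3.063  (CXCL5)
log2(0.860/7.985) = -3.215  (EGR4)
log2(5.770/1.474) = 1.969  (JUN8)
log2(0.341/1.283) = -1.912  (STAT7)
log2(8.245/0.749) = 3.460  (TGFB4)
The largest magnitude belongs to SMAD9.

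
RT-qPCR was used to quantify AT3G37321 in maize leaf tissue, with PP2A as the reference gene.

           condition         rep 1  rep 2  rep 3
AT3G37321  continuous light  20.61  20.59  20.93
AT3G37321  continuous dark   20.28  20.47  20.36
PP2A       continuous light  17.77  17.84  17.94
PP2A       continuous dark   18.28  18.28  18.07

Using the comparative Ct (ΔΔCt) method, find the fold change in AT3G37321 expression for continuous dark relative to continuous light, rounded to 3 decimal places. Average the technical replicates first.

1.625

Mean Ct: AT3G37321 continuous light 20.710; AT3G37321 continuous dark 20.370; PP2A continuous light 17.850; PP2A continuous dark 18.210
ΔCt(continuous light) = 20.710 − 17.850 = 2.860
ΔCt(continuous dark) = 20.370 − 18.210 = 2.160
ΔΔCt = 2.160 − 2.860 = -0.700
Fold change = 2^(−(-0.700)) = 2^0.700 = 1.6245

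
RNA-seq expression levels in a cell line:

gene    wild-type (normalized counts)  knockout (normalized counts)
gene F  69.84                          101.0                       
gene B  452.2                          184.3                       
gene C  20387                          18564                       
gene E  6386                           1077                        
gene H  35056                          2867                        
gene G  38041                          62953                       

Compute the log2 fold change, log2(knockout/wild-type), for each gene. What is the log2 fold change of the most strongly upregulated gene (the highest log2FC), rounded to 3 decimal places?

0.727

log2(101.0/69.84) = 0.532  (gene F)
log2(184.3/452.2) = -1.295  (gene B)
log2(18564/20387) = -0.135  (gene C)
log2(1077/6386) = -2.568  (gene E)
log2(2867/35056) = -3.612  (gene H)
log2(62953/38041) = 0.727  (gene G)
gene G is most strongly upregulated.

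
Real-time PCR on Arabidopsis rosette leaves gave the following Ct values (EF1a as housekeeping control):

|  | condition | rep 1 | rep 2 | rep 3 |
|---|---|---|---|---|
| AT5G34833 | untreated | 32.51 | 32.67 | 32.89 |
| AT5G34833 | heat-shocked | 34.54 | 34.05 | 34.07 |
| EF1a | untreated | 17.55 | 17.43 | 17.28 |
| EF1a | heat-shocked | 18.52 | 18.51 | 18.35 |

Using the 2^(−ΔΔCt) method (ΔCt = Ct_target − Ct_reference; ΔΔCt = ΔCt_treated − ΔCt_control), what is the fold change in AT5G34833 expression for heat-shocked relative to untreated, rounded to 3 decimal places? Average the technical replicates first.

Mean Ct: AT5G34833 untreated 32.690; AT5G34833 heat-shocked 34.220; EF1a untreated 17.420; EF1a heat-shocked 18.460
ΔCt(untreated) = 32.690 − 17.420 = 15.270
ΔCt(heat-shocked) = 34.220 − 18.460 = 15.760
ΔΔCt = 15.760 − 15.270 = 0.490
Fold change = 2^(−0.490) = 0.7120

0.712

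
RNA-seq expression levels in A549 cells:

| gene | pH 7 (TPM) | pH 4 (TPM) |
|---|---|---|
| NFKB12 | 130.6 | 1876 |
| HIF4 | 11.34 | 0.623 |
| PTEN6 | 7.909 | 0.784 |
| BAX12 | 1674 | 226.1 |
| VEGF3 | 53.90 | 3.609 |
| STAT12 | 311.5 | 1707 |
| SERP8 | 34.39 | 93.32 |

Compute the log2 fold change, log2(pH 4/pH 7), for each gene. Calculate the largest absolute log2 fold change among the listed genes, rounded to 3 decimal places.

log2(1876/130.6) = 3.844  (NFKB12)
log2(0.623/11.34) = -4.186  (HIF4)
log2(0.784/7.909) = -3.335  (PTEN6)
log2(226.1/1674) = -2.888  (BAX12)
log2(3.609/53.90) = -3.901  (VEGF3)
log2(1707/311.5) = 2.454  (STAT12)
log2(93.32/34.39) = 1.440  (SERP8)
The largest magnitude belongs to HIF4.

4.186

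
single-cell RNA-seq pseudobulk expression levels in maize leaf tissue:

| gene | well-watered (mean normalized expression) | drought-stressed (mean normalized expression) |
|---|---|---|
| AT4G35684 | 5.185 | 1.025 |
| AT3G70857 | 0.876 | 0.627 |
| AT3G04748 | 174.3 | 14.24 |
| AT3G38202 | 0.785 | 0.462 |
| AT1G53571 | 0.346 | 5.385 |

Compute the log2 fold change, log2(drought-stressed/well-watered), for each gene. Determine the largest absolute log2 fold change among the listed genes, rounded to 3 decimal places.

log2(1.025/5.185) = -2.339  (AT4G35684)
log2(0.627/0.876) = -0.482  (AT3G70857)
log2(14.24/174.3) = -3.614  (AT3G04748)
log2(0.462/0.785) = -0.765  (AT3G38202)
log2(5.385/0.346) = 3.960  (AT1G53571)
The largest magnitude belongs to AT1G53571.

3.960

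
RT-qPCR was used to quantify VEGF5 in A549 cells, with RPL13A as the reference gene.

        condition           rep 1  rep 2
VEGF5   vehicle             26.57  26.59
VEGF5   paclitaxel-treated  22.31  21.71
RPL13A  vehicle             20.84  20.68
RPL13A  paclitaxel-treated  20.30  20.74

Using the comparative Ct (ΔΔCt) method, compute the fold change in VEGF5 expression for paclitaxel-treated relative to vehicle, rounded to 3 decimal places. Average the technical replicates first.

Mean Ct: VEGF5 vehicle 26.580; VEGF5 paclitaxel-treated 22.010; RPL13A vehicle 20.760; RPL13A paclitaxel-treated 20.520
ΔCt(vehicle) = 26.580 − 20.760 = 5.820
ΔCt(paclitaxel-treated) = 22.010 − 20.520 = 1.490
ΔΔCt = 1.490 − 5.820 = -4.330
Fold change = 2^(−(-4.330)) = 2^4.330 = 20.1122

20.112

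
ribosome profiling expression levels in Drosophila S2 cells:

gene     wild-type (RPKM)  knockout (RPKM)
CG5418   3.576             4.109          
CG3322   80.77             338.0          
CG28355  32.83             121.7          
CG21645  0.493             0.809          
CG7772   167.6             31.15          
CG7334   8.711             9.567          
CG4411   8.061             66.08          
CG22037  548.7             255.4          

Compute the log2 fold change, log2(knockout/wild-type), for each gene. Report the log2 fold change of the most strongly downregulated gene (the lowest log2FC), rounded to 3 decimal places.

log2(4.109/3.576) = 0.200  (CG5418)
log2(338.0/80.77) = 2.065  (CG3322)
log2(121.7/32.83) = 1.890  (CG28355)
log2(0.809/0.493) = 0.715  (CG21645)
log2(31.15/167.6) = -2.428  (CG7772)
log2(9.567/8.711) = 0.135  (CG7334)
log2(66.08/8.061) = 3.035  (CG4411)
log2(255.4/548.7) = -1.103  (CG22037)
CG7772 is most strongly downregulated.

-2.428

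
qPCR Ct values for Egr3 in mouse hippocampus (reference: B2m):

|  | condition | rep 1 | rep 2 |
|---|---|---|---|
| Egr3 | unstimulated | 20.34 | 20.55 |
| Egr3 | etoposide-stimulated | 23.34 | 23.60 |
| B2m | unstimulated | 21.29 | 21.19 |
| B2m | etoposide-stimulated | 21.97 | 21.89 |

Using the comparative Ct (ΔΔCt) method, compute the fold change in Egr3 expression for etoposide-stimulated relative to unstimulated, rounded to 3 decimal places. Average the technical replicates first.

0.198

Mean Ct: Egr3 unstimulated 20.445; Egr3 etoposide-stimulated 23.470; B2m unstimulated 21.240; B2m etoposide-stimulated 21.930
ΔCt(unstimulated) = 20.445 − 21.240 = -0.795
ΔCt(etoposide-stimulated) = 23.470 − 21.930 = 1.540
ΔΔCt = 1.540 − (-0.795) = 2.335
Fold change = 2^(−2.335) = 0.1982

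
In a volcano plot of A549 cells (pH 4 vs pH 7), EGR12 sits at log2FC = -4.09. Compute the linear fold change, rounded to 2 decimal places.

0.06

Fold change = 2^(-4.09) = 0.059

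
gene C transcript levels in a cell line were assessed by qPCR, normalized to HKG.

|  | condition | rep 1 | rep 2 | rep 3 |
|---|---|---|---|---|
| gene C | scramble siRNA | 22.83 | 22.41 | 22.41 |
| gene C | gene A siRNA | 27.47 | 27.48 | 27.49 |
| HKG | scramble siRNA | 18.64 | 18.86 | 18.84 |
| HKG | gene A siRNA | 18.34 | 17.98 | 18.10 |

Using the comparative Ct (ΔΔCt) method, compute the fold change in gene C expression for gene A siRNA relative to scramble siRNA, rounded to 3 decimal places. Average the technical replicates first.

Mean Ct: gene C scramble siRNA 22.550; gene C gene A siRNA 27.480; HKG scramble siRNA 18.780; HKG gene A siRNA 18.140
ΔCt(scramble siRNA) = 22.550 − 18.780 = 3.770
ΔCt(gene A siRNA) = 27.480 − 18.140 = 9.340
ΔΔCt = 9.340 − 3.770 = 5.570
Fold change = 2^(−5.570) = 0.0211

0.021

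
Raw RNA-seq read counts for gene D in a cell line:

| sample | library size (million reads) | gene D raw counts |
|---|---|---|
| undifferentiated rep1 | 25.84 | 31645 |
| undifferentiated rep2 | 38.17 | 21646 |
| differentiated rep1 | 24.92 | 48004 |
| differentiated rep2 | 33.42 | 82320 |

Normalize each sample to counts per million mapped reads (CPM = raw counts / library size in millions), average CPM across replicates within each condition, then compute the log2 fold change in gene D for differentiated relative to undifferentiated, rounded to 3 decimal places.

CPM(undifferentiated rep1) = 31645 / 25.84 = 1224.6517
CPM(undifferentiated rep2) = 21646 / 38.17 = 567.0946
CPM(differentiated rep1) = 48004 / 24.92 = 1926.3242
CPM(differentiated rep2) = 82320 / 33.42 = 2463.1957
mean CPM(undifferentiated) = 895.8731; mean CPM(differentiated) = 2194.7600
Fold change = 2194.7600 / 895.8731 = 2.44986
log2(2.44986) = 1.2927

1.293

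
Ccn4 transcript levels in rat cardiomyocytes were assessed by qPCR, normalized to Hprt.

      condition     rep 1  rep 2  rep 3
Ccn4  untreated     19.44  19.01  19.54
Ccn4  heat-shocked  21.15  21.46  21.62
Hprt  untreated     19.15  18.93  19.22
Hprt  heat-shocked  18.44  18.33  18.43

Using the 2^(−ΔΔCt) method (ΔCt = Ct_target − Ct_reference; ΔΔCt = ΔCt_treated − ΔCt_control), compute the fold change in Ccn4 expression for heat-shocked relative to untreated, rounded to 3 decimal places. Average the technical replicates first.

0.146

Mean Ct: Ccn4 untreated 19.330; Ccn4 heat-shocked 21.410; Hprt untreated 19.100; Hprt heat-shocked 18.400
ΔCt(untreated) = 19.330 − 19.100 = 0.230
ΔCt(heat-shocked) = 21.410 − 18.400 = 3.010
ΔΔCt = 3.010 − 0.230 = 2.780
Fold change = 2^(−2.780) = 0.1456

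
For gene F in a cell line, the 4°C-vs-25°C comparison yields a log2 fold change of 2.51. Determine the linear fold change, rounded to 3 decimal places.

Fold change = 2^(2.51) = 5.6962

5.696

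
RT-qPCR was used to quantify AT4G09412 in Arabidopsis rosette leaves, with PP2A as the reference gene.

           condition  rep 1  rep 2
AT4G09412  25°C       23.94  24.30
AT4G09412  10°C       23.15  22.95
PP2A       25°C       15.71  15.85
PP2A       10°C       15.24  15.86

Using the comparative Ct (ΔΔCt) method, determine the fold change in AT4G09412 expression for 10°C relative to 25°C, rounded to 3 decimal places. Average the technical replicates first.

1.790

Mean Ct: AT4G09412 25°C 24.120; AT4G09412 10°C 23.050; PP2A 25°C 15.780; PP2A 10°C 15.550
ΔCt(25°C) = 24.120 − 15.780 = 8.340
ΔCt(10°C) = 23.050 − 15.550 = 7.500
ΔΔCt = 7.500 − 8.340 = -0.840
Fold change = 2^(−(-0.840)) = 2^0.840 = 1.7901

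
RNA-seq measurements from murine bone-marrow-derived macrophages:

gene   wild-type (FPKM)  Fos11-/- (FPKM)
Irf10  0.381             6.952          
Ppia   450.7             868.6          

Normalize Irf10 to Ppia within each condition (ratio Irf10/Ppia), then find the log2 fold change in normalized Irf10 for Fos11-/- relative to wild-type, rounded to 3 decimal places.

Irf10/Ppia (wild-type) = 0.381 / 450.7 = 0.00084535
Irf10/Ppia (Fos11-/-) = 6.952 / 868.6 = 0.0080037
Fold change = 0.0080037 / 0.00084535 = 9.4679
log2(9.4679) = 3.2430

3.243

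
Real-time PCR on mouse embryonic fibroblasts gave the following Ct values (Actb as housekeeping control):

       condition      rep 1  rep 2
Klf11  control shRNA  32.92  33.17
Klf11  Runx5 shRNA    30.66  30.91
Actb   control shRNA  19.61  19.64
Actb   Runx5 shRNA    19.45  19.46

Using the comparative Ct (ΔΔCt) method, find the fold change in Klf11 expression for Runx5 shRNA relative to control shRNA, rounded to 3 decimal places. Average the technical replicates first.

Mean Ct: Klf11 control shRNA 33.045; Klf11 Runx5 shRNA 30.785; Actb control shRNA 19.625; Actb Runx5 shRNA 19.455
ΔCt(control shRNA) = 33.045 − 19.625 = 13.420
ΔCt(Runx5 shRNA) = 30.785 − 19.455 = 11.330
ΔΔCt = 11.330 − 13.420 = -2.090
Fold change = 2^(−(-2.090)) = 2^2.090 = 4.2575

4.257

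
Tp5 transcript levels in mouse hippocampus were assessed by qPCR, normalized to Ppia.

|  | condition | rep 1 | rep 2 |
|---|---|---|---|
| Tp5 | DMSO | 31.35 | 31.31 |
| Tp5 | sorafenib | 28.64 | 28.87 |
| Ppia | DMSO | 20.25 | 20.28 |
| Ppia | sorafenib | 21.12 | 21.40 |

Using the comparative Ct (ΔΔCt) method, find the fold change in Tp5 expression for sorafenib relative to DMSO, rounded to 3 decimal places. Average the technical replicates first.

11.876

Mean Ct: Tp5 DMSO 31.330; Tp5 sorafenib 28.755; Ppia DMSO 20.265; Ppia sorafenib 21.260
ΔCt(DMSO) = 31.330 − 20.265 = 11.065
ΔCt(sorafenib) = 28.755 − 21.260 = 7.495
ΔΔCt = 7.495 − 11.065 = -3.570
Fold change = 2^(−(-3.570)) = 2^3.570 = 11.8762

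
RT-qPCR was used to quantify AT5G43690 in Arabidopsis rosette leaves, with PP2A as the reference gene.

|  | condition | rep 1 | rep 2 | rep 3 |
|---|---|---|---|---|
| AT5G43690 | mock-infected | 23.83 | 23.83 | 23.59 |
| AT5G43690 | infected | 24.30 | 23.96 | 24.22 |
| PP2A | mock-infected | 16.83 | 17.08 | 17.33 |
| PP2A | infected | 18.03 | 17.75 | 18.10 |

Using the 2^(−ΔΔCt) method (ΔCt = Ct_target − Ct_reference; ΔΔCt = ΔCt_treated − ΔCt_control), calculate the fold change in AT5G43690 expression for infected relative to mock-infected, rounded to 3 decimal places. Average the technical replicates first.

Mean Ct: AT5G43690 mock-infected 23.750; AT5G43690 infected 24.160; PP2A mock-infected 17.080; PP2A infected 17.960
ΔCt(mock-infected) = 23.750 − 17.080 = 6.670
ΔCt(infected) = 24.160 − 17.960 = 6.200
ΔΔCt = 6.200 − 6.670 = -0.470
Fold change = 2^(−(-0.470)) = 2^0.470 = 1.3851

1.385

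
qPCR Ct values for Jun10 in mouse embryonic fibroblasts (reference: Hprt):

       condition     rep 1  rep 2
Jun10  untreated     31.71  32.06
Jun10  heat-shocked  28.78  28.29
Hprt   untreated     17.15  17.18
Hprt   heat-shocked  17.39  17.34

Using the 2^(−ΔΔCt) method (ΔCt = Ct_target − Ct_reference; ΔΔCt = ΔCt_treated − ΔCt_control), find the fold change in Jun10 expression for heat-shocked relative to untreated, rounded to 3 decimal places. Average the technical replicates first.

11.713

Mean Ct: Jun10 untreated 31.885; Jun10 heat-shocked 28.535; Hprt untreated 17.165; Hprt heat-shocked 17.365
ΔCt(untreated) = 31.885 − 17.165 = 14.720
ΔCt(heat-shocked) = 28.535 − 17.365 = 11.170
ΔΔCt = 11.170 − 14.720 = -3.550
Fold change = 2^(−(-3.550)) = 2^3.550 = 11.7127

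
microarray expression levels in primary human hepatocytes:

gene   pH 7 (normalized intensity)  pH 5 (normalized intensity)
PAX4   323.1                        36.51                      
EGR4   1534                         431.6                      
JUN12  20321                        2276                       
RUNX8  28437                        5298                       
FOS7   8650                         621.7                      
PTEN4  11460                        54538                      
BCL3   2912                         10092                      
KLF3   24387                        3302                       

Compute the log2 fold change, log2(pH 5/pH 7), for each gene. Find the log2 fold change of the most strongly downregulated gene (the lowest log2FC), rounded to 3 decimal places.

-3.798

log2(36.51/323.1) = -3.146  (PAX4)
log2(431.6/1534) = -1.830  (EGR4)
log2(2276/20321) = -3.158  (JUN12)
log2(5298/28437) = -2.424  (RUNX8)
log2(621.7/8650) = -3.798  (FOS7)
log2(54538/11460) = 2.251  (PTEN4)
log2(10092/2912) = 1.793  (BCL3)
log2(3302/24387) = -2.885  (KLF3)
FOS7 is most strongly downregulated.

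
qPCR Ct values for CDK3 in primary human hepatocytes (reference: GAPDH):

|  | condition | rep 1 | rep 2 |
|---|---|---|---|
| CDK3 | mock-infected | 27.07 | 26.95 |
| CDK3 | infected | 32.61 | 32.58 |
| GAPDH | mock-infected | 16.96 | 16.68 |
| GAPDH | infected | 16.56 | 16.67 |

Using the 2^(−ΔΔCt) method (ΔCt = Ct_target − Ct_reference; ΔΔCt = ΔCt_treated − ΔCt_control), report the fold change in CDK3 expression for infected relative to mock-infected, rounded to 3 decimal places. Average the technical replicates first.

0.018

Mean Ct: CDK3 mock-infected 27.010; CDK3 infected 32.595; GAPDH mock-infected 16.820; GAPDH infected 16.615
ΔCt(mock-infected) = 27.010 − 16.820 = 10.190
ΔCt(infected) = 32.595 − 16.615 = 15.980
ΔΔCt = 15.980 − 10.190 = 5.790
Fold change = 2^(−5.790) = 0.0181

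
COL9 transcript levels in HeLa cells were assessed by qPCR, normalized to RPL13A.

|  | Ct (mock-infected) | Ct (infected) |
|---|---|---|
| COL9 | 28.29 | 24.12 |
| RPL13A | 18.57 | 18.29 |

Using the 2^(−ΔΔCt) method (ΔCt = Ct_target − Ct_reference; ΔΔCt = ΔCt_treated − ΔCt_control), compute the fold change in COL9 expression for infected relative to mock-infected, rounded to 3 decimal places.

14.825

ΔCt(mock-infected) = 28.290 − 18.570 = 9.720
ΔCt(infected) = 24.120 − 18.290 = 5.830
ΔΔCt = 5.830 − 9.720 = -3.890
Fold change = 2^(−(-3.890)) = 2^3.890 = 14.8254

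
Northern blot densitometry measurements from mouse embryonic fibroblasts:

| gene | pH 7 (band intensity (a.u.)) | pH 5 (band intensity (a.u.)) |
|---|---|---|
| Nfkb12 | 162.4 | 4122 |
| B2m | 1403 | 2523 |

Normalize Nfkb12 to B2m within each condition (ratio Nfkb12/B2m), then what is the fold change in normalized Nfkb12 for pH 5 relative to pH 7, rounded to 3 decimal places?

14.114

Nfkb12/B2m (pH 7) = 162.4 / 1403 = 0.11575
Nfkb12/B2m (pH 5) = 4122 / 2523 = 1.6338
Fold change = 1.6338 / 0.11575 = 14.1144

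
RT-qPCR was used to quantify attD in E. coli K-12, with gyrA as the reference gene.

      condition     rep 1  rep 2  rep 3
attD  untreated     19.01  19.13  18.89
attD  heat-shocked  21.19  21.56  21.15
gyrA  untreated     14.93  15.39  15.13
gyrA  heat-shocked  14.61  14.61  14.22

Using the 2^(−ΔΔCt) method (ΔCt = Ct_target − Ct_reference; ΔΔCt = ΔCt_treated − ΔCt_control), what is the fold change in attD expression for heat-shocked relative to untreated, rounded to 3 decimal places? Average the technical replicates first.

Mean Ct: attD untreated 19.010; attD heat-shocked 21.300; gyrA untreated 15.150; gyrA heat-shocked 14.480
ΔCt(untreated) = 19.010 − 15.150 = 3.860
ΔCt(heat-shocked) = 21.300 − 14.480 = 6.820
ΔΔCt = 6.820 − 3.860 = 2.960
Fold change = 2^(−2.960) = 0.1285

0.129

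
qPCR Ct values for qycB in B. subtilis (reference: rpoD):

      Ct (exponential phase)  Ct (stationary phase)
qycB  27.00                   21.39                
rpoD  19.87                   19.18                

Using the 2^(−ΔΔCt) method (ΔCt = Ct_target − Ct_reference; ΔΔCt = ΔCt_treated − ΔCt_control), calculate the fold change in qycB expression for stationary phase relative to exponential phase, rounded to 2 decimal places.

ΔCt(exponential phase) = 27.000 − 19.870 = 7.130
ΔCt(stationary phase) = 21.390 − 19.180 = 2.210
ΔΔCt = 2.210 − 7.130 = -4.920
Fold change = 2^(−(-4.920)) = 2^4.920 = 30.274

30.27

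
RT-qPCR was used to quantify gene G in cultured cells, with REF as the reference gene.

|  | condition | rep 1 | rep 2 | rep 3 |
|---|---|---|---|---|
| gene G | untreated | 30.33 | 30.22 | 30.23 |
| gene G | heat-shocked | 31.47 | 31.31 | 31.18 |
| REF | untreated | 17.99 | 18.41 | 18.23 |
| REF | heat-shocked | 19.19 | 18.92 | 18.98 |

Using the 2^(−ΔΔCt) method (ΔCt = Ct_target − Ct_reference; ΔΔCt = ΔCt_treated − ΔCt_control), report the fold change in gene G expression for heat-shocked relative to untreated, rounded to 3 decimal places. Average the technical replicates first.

Mean Ct: gene G untreated 30.260; gene G heat-shocked 31.320; REF untreated 18.210; REF heat-shocked 19.030
ΔCt(untreated) = 30.260 − 18.210 = 12.050
ΔCt(heat-shocked) = 31.320 − 19.030 = 12.290
ΔΔCt = 12.290 − 12.050 = 0.240
Fold change = 2^(−0.240) = 0.8467

0.847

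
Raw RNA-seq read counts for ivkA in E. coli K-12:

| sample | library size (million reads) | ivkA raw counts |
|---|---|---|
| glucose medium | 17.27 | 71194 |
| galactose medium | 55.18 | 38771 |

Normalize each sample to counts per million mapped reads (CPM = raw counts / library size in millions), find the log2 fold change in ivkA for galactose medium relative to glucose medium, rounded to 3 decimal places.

-2.553

CPM(glucose medium) = 71194 / 17.27 = 4122.4088
CPM(galactose medium) = 38771 / 55.18 = 702.6278
Fold change = 702.6278 / 4122.4088 = 0.17044
log2(0.17044) = -2.5527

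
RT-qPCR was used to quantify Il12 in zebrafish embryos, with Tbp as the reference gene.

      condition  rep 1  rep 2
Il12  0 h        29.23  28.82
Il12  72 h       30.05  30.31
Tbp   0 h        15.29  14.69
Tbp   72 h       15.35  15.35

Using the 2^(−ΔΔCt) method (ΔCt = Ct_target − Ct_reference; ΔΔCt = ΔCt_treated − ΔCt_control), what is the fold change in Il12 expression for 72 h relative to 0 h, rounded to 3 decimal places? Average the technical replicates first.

0.576

Mean Ct: Il12 0 h 29.025; Il12 72 h 30.180; Tbp 0 h 14.990; Tbp 72 h 15.350
ΔCt(0 h) = 29.025 − 14.990 = 14.035
ΔCt(72 h) = 30.180 − 15.350 = 14.830
ΔΔCt = 14.830 − 14.035 = 0.795
Fold change = 2^(−0.795) = 0.5763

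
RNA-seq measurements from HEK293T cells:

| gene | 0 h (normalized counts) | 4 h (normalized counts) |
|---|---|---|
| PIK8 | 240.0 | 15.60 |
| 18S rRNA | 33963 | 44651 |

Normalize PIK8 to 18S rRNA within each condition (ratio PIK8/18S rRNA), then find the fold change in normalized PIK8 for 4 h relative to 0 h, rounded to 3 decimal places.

0.049

PIK8/18S rRNA (0 h) = 240.0 / 33963 = 0.0070665
PIK8/18S rRNA (4 h) = 15.60 / 44651 = 0.00034938
Fold change = 0.00034938 / 0.0070665 = 0.0494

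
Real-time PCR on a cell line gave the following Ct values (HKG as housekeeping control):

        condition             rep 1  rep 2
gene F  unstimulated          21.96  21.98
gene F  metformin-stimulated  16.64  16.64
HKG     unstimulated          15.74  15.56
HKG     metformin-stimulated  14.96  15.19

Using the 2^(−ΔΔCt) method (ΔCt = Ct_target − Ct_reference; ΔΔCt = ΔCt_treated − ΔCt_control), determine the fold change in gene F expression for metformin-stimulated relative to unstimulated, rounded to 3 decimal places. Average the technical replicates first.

27.002

Mean Ct: gene F unstimulated 21.970; gene F metformin-stimulated 16.640; HKG unstimulated 15.650; HKG metformin-stimulated 15.075
ΔCt(unstimulated) = 21.970 − 15.650 = 6.320
ΔCt(metformin-stimulated) = 16.640 − 15.075 = 1.565
ΔΔCt = 1.565 − 6.320 = -4.755
Fold change = 2^(−(-4.755)) = 2^4.755 = 27.0021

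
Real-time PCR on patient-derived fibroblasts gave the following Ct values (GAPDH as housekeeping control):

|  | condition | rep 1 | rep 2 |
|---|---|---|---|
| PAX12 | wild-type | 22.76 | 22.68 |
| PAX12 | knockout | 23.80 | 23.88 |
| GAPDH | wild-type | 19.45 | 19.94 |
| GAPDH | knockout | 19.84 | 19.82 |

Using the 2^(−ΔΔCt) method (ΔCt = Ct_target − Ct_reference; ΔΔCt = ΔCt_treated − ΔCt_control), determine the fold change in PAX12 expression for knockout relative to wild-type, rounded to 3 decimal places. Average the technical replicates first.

0.505

Mean Ct: PAX12 wild-type 22.720; PAX12 knockout 23.840; GAPDH wild-type 19.695; GAPDH knockout 19.830
ΔCt(wild-type) = 22.720 − 19.695 = 3.025
ΔCt(knockout) = 23.840 − 19.830 = 4.010
ΔΔCt = 4.010 − 3.025 = 0.985
Fold change = 2^(−0.985) = 0.5052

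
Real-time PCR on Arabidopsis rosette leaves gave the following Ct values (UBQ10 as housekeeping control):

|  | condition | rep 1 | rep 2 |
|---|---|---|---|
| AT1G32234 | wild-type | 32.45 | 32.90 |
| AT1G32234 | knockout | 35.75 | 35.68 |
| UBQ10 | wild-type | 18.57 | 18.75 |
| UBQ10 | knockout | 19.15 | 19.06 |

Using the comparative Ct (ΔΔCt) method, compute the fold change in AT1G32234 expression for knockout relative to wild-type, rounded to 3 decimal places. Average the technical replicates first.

Mean Ct: AT1G32234 wild-type 32.675; AT1G32234 knockout 35.715; UBQ10 wild-type 18.660; UBQ10 knockout 19.105
ΔCt(wild-type) = 32.675 − 18.660 = 14.015
ΔCt(knockout) = 35.715 − 19.105 = 16.610
ΔΔCt = 16.610 − 14.015 = 2.595
Fold change = 2^(−2.595) = 0.1655

0.166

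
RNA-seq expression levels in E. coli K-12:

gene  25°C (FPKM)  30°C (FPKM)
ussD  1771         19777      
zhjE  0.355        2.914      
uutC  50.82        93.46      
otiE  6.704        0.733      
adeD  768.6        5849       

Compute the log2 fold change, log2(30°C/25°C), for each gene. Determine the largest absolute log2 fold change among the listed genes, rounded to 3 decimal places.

log2(19777/1771) = 3.481  (ussD)
log2(2.914/0.355) = 3.037  (zhjE)
log2(93.46/50.82) = 0.879  (uutC)
log2(0.733/6.704) = -3.193  (otiE)
log2(5849/768.6) = 2.928  (adeD)
The largest magnitude belongs to ussD.

3.481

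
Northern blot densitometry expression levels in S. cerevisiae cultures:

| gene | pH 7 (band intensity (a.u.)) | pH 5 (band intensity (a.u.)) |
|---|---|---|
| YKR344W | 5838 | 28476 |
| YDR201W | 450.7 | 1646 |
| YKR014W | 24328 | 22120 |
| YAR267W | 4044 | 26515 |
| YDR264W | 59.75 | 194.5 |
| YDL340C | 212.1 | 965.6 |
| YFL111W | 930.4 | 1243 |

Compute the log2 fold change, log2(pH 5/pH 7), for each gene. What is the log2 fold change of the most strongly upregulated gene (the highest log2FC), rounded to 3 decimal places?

log2(28476/5838) = 2.286  (YKR344W)
log2(1646/450.7) = 1.869  (YDR201W)
log2(22120/24328) = -0.137  (YKR014W)
log2(26515/4044) = 2.713  (YAR267W)
log2(194.5/59.75) = 1.703  (YDR264W)
log2(965.6/212.1) = 2.187  (YDL340C)
log2(1243/930.4) = 0.418  (YFL111W)
YAR267W is most strongly upregulated.

2.713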